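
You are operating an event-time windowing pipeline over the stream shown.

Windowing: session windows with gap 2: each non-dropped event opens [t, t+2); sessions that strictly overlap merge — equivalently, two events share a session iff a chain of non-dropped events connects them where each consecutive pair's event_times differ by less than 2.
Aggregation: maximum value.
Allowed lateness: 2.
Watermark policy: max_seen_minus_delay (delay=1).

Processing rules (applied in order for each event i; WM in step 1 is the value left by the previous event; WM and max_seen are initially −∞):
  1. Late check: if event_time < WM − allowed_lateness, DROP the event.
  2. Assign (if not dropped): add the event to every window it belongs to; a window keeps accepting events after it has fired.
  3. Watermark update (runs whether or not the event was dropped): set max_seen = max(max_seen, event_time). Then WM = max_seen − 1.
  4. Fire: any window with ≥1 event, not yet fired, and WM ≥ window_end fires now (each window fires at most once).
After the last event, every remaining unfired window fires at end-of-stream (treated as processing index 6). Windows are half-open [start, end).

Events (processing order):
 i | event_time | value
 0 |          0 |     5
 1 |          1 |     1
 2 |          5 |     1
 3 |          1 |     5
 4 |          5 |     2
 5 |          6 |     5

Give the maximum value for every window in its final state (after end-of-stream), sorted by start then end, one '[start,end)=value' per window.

i=0 t=0 v=5: → [0,2); WM=-1
i=1 t=1 v=1: → [0,3); WM=0
i=2 t=5 v=1: → [5,7); WM=4
i=3 t=1 v=5: DROP (t<4-2); WM=4
i=4 t=5 v=2: → [5,7); WM=4
i=5 t=6 v=5: → [5,8); WM=5

[0,3)=5 [5,8)=5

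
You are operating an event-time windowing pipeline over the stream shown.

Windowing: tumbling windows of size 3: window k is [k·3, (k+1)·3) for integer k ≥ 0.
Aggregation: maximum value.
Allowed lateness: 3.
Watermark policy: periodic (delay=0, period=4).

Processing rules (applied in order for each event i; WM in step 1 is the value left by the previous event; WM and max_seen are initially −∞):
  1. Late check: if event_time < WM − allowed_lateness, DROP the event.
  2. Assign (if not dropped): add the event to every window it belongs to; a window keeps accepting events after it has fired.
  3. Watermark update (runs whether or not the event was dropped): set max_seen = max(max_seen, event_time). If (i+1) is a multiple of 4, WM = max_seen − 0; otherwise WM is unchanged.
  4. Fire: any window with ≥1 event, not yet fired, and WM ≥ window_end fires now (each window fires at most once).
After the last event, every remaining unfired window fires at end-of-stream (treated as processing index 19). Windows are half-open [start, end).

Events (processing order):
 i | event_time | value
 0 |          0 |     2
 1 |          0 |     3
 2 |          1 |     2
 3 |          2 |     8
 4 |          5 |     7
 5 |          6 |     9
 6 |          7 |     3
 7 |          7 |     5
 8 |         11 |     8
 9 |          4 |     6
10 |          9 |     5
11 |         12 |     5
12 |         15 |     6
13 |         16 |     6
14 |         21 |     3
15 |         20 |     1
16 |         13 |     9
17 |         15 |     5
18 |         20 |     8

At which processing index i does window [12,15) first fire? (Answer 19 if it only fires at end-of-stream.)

i=0 t=0 v=2: → [0,3); WM=−∞
i=1 t=0 v=3: → [0,3); WM=−∞
i=2 t=1 v=2: → [0,3); WM=−∞
i=3 t=2 v=8: → [0,3); WM=2
i=4 t=5 v=7: → [3,6); WM=2
i=5 t=6 v=9: → [6,9); WM=2
i=6 t=7 v=3: → [6,9); WM=2
i=7 t=7 v=5: → [6,9); WM=7; [0,3) fires=8 [3,6) fires=7
i=8 t=11 v=8: → [9,12); WM=7
i=9 t=4 v=6: → [3,6); WM=7
i=10 t=9 v=5: → [9,12); WM=7
i=11 t=12 v=5: → [12,15); WM=12; [6,9) fires=9 [9,12) fires=8
i=12 t=15 v=6: → [15,18); WM=12
i=13 t=16 v=6: → [15,18); WM=12
i=14 t=21 v=3: → [21,24); WM=12
i=15 t=20 v=1: → [18,21); WM=21; [12,15) fires=5 [15,18) fires=6 [18,21) fires=1
i=16 t=13 v=9: DROP (t<21-3); WM=21
i=17 t=15 v=5: DROP (t<21-3); WM=21
i=18 t=20 v=8: → [18,21); WM=21

15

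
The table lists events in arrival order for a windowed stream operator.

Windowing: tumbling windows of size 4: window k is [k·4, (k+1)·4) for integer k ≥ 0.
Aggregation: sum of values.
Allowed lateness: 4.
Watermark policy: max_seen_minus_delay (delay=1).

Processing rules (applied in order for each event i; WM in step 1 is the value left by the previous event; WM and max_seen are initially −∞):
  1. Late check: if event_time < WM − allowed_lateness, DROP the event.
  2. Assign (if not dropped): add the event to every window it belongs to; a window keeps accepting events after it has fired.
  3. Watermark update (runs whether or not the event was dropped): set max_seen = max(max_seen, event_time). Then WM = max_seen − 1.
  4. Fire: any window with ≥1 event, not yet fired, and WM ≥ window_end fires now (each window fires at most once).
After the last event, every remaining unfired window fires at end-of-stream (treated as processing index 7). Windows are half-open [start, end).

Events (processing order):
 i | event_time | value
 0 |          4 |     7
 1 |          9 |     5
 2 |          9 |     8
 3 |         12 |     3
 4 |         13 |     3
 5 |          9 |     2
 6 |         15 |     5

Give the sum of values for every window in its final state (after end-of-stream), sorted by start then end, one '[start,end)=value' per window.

i=0 t=4 v=7: → [4,8); WM=3
i=1 t=9 v=5: → [8,12); WM=8; [4,8) fires=7
i=2 t=9 v=8: → [8,12); WM=8
i=3 t=12 v=3: → [12,16); WM=11
i=4 t=13 v=3: → [12,16); WM=12; [8,12) fires=13
i=5 t=9 v=2: → [8,12); WM=12
i=6 t=15 v=5: → [12,16); WM=14

[4,8)=7 [8,12)=15 [12,16)=11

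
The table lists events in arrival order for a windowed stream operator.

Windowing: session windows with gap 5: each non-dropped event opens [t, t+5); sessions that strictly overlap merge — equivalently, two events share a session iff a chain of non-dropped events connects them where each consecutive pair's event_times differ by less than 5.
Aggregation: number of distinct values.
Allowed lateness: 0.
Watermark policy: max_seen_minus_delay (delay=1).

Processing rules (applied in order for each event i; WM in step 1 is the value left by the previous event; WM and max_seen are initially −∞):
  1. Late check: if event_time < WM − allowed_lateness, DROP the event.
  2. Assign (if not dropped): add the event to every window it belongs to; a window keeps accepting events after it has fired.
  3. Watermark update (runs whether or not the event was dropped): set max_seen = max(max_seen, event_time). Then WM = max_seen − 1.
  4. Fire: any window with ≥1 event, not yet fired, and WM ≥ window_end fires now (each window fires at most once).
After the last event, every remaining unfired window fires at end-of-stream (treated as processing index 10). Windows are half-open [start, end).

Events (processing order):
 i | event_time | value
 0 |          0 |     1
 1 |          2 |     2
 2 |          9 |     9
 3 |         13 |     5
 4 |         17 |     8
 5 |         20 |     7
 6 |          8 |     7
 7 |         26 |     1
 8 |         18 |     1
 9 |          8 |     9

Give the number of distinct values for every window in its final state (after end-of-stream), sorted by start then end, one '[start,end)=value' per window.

i=0 t=0 v=1: → [0,5); WM=-1
i=1 t=2 v=2: → [0,7); WM=1
i=2 t=9 v=9: → [9,14); WM=8
i=3 t=13 v=5: → [9,18); WM=12
i=4 t=17 v=8: → [9,22); WM=16
i=5 t=20 v=7: → [9,25); WM=19
i=6 t=8 v=7: DROP (t<19-0); WM=19
i=7 t=26 v=1: → [26,31); WM=25
i=8 t=18 v=1: DROP (t<25-0); WM=25
i=9 t=8 v=9: DROP (t<25-0); WM=25

[0,7)=2 [9,25)=4 [26,31)=1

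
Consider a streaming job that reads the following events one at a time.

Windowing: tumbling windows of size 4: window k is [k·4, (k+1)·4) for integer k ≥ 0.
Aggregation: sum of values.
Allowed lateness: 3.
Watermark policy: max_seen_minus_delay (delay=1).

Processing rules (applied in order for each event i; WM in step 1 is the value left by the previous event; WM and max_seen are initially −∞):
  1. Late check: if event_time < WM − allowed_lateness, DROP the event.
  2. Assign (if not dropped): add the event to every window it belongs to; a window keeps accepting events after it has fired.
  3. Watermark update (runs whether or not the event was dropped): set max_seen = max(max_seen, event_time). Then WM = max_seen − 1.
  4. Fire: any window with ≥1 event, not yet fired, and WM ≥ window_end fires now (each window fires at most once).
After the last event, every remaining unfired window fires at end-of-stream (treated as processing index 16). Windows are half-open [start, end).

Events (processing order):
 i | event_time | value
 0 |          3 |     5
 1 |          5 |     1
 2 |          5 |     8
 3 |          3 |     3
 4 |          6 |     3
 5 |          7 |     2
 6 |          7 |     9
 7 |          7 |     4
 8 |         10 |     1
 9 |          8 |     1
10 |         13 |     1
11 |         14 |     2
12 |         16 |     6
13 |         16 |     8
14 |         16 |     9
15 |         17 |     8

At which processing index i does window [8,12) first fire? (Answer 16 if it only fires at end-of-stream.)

10

i=0 t=3 v=5: → [0,4); WM=2
i=1 t=5 v=1: → [4,8); WM=4; [0,4) fires=5
i=2 t=5 v=8: → [4,8); WM=4
i=3 t=3 v=3: → [0,4); WM=4
i=4 t=6 v=3: → [4,8); WM=5
i=5 t=7 v=2: → [4,8); WM=6
i=6 t=7 v=9: → [4,8); WM=6
i=7 t=7 v=4: → [4,8); WM=6
i=8 t=10 v=1: → [8,12); WM=9; [4,8) fires=27
i=9 t=8 v=1: → [8,12); WM=9
i=10 t=13 v=1: → [12,16); WM=12; [8,12) fires=2
i=11 t=14 v=2: → [12,16); WM=13
i=12 t=16 v=6: → [16,20); WM=15
i=13 t=16 v=8: → [16,20); WM=15
i=14 t=16 v=9: → [16,20); WM=15
i=15 t=17 v=8: → [16,20); WM=16; [12,16) fires=3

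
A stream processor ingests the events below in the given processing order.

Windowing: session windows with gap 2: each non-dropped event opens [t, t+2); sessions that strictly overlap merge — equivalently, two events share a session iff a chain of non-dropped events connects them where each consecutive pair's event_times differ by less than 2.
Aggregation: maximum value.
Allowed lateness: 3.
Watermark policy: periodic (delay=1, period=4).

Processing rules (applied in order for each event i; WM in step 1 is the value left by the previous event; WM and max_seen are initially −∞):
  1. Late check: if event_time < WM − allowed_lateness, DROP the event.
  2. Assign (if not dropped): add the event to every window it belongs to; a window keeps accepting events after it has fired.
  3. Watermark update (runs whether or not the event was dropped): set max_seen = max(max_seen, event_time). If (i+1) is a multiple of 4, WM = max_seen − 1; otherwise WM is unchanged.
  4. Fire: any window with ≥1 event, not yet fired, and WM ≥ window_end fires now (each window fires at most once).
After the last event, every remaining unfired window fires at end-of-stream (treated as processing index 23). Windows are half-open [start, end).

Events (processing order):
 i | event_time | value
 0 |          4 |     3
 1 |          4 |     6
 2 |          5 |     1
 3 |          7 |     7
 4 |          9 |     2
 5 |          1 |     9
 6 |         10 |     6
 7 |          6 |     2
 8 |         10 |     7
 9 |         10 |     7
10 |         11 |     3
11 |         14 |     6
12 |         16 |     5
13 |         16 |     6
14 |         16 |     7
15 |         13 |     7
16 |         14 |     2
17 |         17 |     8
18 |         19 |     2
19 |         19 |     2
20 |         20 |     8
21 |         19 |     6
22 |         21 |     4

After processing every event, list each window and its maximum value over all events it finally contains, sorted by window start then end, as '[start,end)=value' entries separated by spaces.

i=0 t=4 v=3: → [4,6); WM=−∞
i=1 t=4 v=6: → [4,6); WM=−∞
i=2 t=5 v=1: → [4,7); WM=−∞
i=3 t=7 v=7: → [7,9); WM=6
i=4 t=9 v=2: → [9,11); WM=6
i=5 t=1 v=9: DROP (t<6-3); WM=6
i=6 t=10 v=6: → [9,12); WM=6
i=7 t=6 v=2: → [4,9); WM=9
i=8 t=10 v=7: → [9,12); WM=9
i=9 t=10 v=7: → [9,12); WM=9
i=10 t=11 v=3: → [9,13); WM=9
i=11 t=14 v=6: → [14,16); WM=13
i=12 t=16 v=5: → [16,18); WM=13
i=13 t=16 v=6: → [16,18); WM=13
i=14 t=16 v=7: → [16,18); WM=13
i=15 t=13 v=7: → [13,16); WM=15
i=16 t=14 v=2: → [13,16); WM=15
i=17 t=17 v=8: → [16,19); WM=15
i=18 t=19 v=2: → [19,21); WM=15
i=19 t=19 v=2: → [19,21); WM=18
i=20 t=20 v=8: → [19,22); WM=18
i=21 t=19 v=6: → [19,22); WM=18
i=22 t=21 v=4: → [19,23); WM=18

[4,9)=7 [9,13)=7 [13,16)=7 [16,19)=8 [19,23)=8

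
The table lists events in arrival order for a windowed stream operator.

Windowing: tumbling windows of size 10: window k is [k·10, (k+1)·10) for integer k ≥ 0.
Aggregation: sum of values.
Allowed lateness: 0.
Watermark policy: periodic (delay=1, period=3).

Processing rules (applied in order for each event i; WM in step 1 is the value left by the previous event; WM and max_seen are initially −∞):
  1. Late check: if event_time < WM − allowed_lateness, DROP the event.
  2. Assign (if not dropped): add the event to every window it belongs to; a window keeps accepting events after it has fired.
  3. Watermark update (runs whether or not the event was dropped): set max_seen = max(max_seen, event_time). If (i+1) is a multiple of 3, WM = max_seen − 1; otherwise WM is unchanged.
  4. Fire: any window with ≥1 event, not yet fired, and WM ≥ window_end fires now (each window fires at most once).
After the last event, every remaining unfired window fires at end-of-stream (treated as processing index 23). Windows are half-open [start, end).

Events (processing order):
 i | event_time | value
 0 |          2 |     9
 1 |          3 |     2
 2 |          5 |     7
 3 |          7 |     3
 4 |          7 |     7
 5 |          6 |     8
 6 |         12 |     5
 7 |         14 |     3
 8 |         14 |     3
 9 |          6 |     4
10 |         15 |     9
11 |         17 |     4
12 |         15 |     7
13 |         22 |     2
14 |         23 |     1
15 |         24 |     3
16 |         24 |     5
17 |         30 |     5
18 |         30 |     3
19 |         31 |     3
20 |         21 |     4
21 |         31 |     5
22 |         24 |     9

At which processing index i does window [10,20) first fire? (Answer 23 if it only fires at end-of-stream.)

14

i=0 t=2 v=9: → [0,10); WM=−∞
i=1 t=3 v=2: → [0,10); WM=−∞
i=2 t=5 v=7: → [0,10); WM=4
i=3 t=7 v=3: → [0,10); WM=4
i=4 t=7 v=7: → [0,10); WM=4
i=5 t=6 v=8: → [0,10); WM=6
i=6 t=12 v=5: → [10,20); WM=6
i=7 t=14 v=3: → [10,20); WM=6
i=8 t=14 v=3: → [10,20); WM=13; [0,10) fires=36
i=9 t=6 v=4: DROP (t<13-0); WM=13
i=10 t=15 v=9: → [10,20); WM=13
i=11 t=17 v=4: → [10,20); WM=16
i=12 t=15 v=7: DROP (t<16-0); WM=16
i=13 t=22 v=2: → [20,30); WM=16
i=14 t=23 v=1: → [20,30); WM=22; [10,20) fires=24
i=15 t=24 v=3: → [20,30); WM=22
i=16 t=24 v=5: → [20,30); WM=22
i=17 t=30 v=5: → [30,40); WM=29
i=18 t=30 v=3: → [30,40); WM=29
i=19 t=31 v=3: → [30,40); WM=29
i=20 t=21 v=4: DROP (t<29-0); WM=30; [20,30) fires=11
i=21 t=31 v=5: → [30,40); WM=30
i=22 t=24 v=9: DROP (t<30-0); WM=30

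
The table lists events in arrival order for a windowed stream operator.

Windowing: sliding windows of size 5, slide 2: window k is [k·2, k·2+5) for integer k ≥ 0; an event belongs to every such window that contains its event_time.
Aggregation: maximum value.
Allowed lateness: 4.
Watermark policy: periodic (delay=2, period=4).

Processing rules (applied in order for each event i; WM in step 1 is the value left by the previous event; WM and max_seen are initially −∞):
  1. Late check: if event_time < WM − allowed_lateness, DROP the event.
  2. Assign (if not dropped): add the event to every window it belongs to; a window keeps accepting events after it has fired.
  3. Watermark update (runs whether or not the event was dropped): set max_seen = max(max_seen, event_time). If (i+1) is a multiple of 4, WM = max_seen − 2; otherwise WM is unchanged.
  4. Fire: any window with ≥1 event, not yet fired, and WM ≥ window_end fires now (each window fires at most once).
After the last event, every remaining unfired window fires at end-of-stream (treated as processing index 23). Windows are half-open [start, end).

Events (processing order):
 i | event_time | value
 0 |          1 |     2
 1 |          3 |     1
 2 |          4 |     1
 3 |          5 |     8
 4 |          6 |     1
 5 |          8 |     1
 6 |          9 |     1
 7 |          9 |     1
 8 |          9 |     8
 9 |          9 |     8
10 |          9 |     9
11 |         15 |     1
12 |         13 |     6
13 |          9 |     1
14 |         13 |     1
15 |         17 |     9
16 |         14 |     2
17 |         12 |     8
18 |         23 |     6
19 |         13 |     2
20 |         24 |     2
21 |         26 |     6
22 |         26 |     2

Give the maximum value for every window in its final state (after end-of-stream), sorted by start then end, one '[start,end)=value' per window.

[0,5)=2 [2,7)=8 [4,9)=8 [6,11)=9 [8,13)=9 [10,15)=8 [12,17)=8 [14,19)=9 [16,21)=9 [20,25)=6 [22,27)=6 [24,29)=6 [26,31)=6

i=0 t=1 v=2: → [0,5); WM=−∞
i=1 t=3 v=1: → [2,7),[0,5); WM=−∞
i=2 t=4 v=1: → [4,9),[2,7),[0,5); WM=−∞
i=3 t=5 v=8: → [4,9),[2,7); WM=3
i=4 t=6 v=1: → [6,11),[4,9),[2,7); WM=3
i=5 t=8 v=1: → [8,13),[6,11),[4,9); WM=3
i=6 t=9 v=1: → [8,13),[6,11); WM=3
i=7 t=9 v=1: → [8,13),[6,11); WM=7; [0,5) fires=2 [2,7) fires=8
i=8 t=9 v=8: → [8,13),[6,11); WM=7
i=9 t=9 v=8: → [8,13),[6,11); WM=7
i=10 t=9 v=9: → [8,13),[6,11); WM=7
i=11 t=15 v=1: → [14,19),[12,17); WM=13; [4,9) fires=8 [6,11) fires=9 [8,13) fires=9
i=12 t=13 v=6: → [12,17),[10,15); WM=13
i=13 t=9 v=1: → [8,13),[6,11); WM=13
i=14 t=13 v=1: → [12,17),[10,15); WM=13
i=15 t=17 v=9: → [16,21),[14,19); WM=15; [10,15) fires=6
i=16 t=14 v=2: → [14,19),[12,17),[10,15); WM=15
i=17 t=12 v=8: → [12,17),[10,15),[8,13); WM=15
i=18 t=23 v=6: → [22,27),[20,25); WM=15
i=19 t=13 v=2: → [12,17),[10,15); WM=21; [12,17) fires=8 [14,19) fires=9 [16,21) fires=9
i=20 t=24 v=2: → [24,29),[22,27),[20,25); WM=21
i=21 t=26 v=6: → [26,31),[24,29),[22,27); WM=21
i=22 t=26 v=2: → [26,31),[24,29),[22,27); WM=21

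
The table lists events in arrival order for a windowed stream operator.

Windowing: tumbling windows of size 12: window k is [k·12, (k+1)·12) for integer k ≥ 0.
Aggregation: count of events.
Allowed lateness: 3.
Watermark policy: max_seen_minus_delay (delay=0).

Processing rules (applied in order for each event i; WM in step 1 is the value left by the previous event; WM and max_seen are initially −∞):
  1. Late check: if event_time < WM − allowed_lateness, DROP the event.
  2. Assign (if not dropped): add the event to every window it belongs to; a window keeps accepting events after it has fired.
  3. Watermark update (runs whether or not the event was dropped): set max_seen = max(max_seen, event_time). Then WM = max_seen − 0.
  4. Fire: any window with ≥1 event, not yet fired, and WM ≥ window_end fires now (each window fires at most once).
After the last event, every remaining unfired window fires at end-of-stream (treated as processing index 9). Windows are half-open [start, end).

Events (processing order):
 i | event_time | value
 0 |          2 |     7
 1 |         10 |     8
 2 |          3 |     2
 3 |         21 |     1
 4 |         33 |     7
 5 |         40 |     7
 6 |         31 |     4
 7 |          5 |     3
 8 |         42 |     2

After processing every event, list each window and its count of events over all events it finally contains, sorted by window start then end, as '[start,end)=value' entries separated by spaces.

i=0 t=2 v=7: → [0,12); WM=2
i=1 t=10 v=8: → [0,12); WM=10
i=2 t=3 v=2: DROP (t<10-3); WM=10
i=3 t=21 v=1: → [12,24); WM=21; [0,12) fires=2
i=4 t=33 v=7: → [24,36); WM=33; [12,24) fires=1
i=5 t=40 v=7: → [36,48); WM=40; [24,36) fires=1
i=6 t=31 v=4: DROP (t<40-3); WM=40
i=7 t=5 v=3: DROP (t<40-3); WM=40
i=8 t=42 v=2: → [36,48); WM=42

[0,12)=2 [12,24)=1 [24,36)=1 [36,48)=2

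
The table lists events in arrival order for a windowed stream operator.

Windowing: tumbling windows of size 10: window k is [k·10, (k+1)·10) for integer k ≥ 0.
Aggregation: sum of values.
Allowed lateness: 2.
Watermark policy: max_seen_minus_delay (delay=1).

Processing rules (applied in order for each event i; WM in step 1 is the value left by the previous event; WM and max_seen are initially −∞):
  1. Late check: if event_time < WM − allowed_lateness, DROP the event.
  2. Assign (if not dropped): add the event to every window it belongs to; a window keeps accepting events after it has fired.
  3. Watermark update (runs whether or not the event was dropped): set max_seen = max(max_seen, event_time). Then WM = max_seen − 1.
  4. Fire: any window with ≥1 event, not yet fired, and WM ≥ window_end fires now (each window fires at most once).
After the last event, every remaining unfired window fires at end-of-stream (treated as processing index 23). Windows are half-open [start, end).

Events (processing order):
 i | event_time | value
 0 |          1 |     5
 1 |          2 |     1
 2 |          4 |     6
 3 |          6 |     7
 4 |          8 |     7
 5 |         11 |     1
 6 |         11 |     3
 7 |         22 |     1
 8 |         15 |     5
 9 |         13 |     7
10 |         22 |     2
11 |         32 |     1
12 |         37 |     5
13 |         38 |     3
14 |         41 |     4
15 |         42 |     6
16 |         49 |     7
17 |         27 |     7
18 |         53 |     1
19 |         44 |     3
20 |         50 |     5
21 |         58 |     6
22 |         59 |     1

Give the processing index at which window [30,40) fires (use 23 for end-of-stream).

14

i=0 t=1 v=5: → [0,10); WM=0
i=1 t=2 v=1: → [0,10); WM=1
i=2 t=4 v=6: → [0,10); WM=3
i=3 t=6 v=7: → [0,10); WM=5
i=4 t=8 v=7: → [0,10); WM=7
i=5 t=11 v=1: → [10,20); WM=10; [0,10) fires=26
i=6 t=11 v=3: → [10,20); WM=10
i=7 t=22 v=1: → [20,30); WM=21; [10,20) fires=4
i=8 t=15 v=5: DROP (t<21-2); WM=21
i=9 t=13 v=7: DROP (t<21-2); WM=21
i=10 t=22 v=2: → [20,30); WM=21
i=11 t=32 v=1: → [30,40); WM=31; [20,30) fires=3
i=12 t=37 v=5: → [30,40); WM=36
i=13 t=38 v=3: → [30,40); WM=37
i=14 t=41 v=4: → [40,50); WM=40; [30,40) fires=9
i=15 t=42 v=6: → [40,50); WM=41
i=16 t=49 v=7: → [40,50); WM=48
i=17 t=27 v=7: DROP (t<48-2); WM=48
i=18 t=53 v=1: → [50,60); WM=52; [40,50) fires=17
i=19 t=44 v=3: DROP (t<52-2); WM=52
i=20 t=50 v=5: → [50,60); WM=52
i=21 t=58 v=6: → [50,60); WM=57
i=22 t=59 v=1: → [50,60); WM=58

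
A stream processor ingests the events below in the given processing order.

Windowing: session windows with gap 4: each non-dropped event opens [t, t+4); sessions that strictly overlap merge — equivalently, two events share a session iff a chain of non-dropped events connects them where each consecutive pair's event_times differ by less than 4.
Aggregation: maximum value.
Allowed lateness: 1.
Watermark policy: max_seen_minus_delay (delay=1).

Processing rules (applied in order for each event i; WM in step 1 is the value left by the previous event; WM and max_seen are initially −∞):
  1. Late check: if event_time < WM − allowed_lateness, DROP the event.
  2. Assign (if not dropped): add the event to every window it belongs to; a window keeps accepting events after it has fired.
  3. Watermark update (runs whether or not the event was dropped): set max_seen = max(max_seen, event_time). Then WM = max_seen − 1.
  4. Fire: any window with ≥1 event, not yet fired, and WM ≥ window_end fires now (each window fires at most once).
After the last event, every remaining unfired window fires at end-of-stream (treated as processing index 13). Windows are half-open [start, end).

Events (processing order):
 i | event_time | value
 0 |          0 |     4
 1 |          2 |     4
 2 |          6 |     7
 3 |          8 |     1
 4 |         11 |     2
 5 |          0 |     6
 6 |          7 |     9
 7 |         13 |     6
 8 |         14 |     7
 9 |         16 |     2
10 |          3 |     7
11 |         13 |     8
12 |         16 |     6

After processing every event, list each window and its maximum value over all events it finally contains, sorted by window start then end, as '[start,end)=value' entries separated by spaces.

i=0 t=0 v=4: → [0,4); WM=-1
i=1 t=2 v=4: → [0,6); WM=1
i=2 t=6 v=7: → [6,10); WM=5
i=3 t=8 v=1: → [6,12); WM=7
i=4 t=11 v=2: → [6,15); WM=10
i=5 t=0 v=6: DROP (t<10-1); WM=10
i=6 t=7 v=9: DROP (t<10-1); WM=10
i=7 t=13 v=6: → [6,17); WM=12
i=8 t=14 v=7: → [6,18); WM=13
i=9 t=16 v=2: → [6,20); WM=15
i=10 t=3 v=7: DROP (t<15-1); WM=15
i=11 t=13 v=8: DROP (t<15-1); WM=15
i=12 t=16 v=6: → [6,20); WM=15

[0,6)=4 [6,20)=7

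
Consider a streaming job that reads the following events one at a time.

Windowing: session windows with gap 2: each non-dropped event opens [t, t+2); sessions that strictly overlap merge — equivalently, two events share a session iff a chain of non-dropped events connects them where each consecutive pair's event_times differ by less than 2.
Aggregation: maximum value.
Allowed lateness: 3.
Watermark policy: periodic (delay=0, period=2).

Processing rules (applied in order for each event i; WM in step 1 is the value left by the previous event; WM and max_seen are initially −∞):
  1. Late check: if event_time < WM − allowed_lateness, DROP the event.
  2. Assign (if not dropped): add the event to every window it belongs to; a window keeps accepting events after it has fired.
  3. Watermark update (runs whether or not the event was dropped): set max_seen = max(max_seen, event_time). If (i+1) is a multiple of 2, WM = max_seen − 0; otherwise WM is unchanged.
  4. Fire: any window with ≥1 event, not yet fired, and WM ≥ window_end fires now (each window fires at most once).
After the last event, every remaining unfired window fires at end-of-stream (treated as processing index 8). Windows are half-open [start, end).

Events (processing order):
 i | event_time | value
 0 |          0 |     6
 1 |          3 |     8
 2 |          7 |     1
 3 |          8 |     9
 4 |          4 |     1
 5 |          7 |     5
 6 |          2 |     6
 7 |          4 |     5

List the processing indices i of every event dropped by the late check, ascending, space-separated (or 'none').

i=0 t=0 v=6: → [0,2); WM=−∞
i=1 t=3 v=8: → [3,5); WM=3
i=2 t=7 v=1: → [7,9); WM=3
i=3 t=8 v=9: → [7,10); WM=8
i=4 t=4 v=1: DROP (t<8-3); WM=8
i=5 t=7 v=5: → [7,10); WM=8
i=6 t=2 v=6: DROP (t<8-3); WM=8
i=7 t=4 v=5: DROP (t<8-3); WM=8

4 6 7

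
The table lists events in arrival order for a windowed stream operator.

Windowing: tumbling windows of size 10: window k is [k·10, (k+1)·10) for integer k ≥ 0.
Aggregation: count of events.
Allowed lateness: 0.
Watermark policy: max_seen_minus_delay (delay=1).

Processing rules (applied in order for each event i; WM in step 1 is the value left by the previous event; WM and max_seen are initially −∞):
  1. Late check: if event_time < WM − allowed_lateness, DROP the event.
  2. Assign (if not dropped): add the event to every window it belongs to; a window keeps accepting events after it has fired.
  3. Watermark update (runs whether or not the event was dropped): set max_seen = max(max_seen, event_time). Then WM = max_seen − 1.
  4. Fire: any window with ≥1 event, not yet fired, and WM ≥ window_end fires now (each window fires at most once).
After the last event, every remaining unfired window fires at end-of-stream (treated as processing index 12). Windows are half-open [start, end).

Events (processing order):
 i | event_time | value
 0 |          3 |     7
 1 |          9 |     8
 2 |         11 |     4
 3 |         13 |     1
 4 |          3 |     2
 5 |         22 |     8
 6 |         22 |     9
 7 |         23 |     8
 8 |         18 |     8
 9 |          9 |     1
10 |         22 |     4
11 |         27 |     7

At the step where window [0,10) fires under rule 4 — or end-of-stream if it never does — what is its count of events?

i=0 t=3 v=7: → [0,10); WM=2
i=1 t=9 v=8: → [0,10); WM=8
i=2 t=11 v=4: → [10,20); WM=10; [0,10) fires=2
i=3 t=13 v=1: → [10,20); WM=12
i=4 t=3 v=2: DROP (t<12-0); WM=12
i=5 t=22 v=8: → [20,30); WM=21; [10,20) fires=2
i=6 t=22 v=9: → [20,30); WM=21
i=7 t=23 v=8: → [20,30); WM=22
i=8 t=18 v=8: DROP (t<22-0); WM=22
i=9 t=9 v=1: DROP (t<22-0); WM=22
i=10 t=22 v=4: → [20,30); WM=22
i=11 t=27 v=7: → [20,30); WM=26

2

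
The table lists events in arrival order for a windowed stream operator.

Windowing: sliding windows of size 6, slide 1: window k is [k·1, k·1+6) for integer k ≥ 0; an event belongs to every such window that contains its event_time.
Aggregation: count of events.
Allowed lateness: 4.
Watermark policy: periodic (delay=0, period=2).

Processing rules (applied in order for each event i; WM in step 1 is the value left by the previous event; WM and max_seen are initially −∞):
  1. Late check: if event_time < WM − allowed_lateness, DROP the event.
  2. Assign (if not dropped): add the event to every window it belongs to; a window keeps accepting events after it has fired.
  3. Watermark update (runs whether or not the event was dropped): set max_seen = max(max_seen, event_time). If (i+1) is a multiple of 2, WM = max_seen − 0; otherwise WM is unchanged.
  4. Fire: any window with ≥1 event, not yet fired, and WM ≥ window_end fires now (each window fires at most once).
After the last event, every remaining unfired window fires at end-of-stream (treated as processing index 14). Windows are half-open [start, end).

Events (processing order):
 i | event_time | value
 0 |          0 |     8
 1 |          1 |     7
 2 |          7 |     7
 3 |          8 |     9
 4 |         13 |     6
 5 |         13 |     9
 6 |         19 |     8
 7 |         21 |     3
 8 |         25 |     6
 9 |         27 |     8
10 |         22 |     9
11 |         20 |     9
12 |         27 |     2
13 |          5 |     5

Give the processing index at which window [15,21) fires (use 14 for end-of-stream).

i=0 t=0 v=8: → [0,6); WM=−∞
i=1 t=1 v=7: → [1,7),[0,6); WM=1
i=2 t=7 v=7: → [7,13),[6,12),[5,11),[4,10),[3,9),[2,8); WM=1
i=3 t=8 v=9: → [8,14),[7,13),[6,12),[5,11),[4,10),[3,9); WM=8; [0,6) fires=2 [1,7) fires=1 [2,8) fires=1
i=4 t=13 v=6: → [13,19),[12,18),[11,17),[10,16),[9,15),[8,14); WM=8
i=5 t=13 v=9: → [13,19),[12,18),[11,17),[10,16),[9,15),[8,14); WM=13; [3,9) fires=2 [4,10) fires=2 [5,11) fires=2 [6,12) fires=2 [7,13) fires=2
i=6 t=19 v=8: → [19,25),[18,24),[17,23),[16,22),[15,21),[14,20); WM=13
i=7 t=21 v=3: → [21,27),[20,26),[19,25),[18,24),[17,23),[16,22); WM=21; [8,14) fires=3 [9,15) fires=2 [10,16) fires=2 [11,17) fires=2 [12,18) fires=2 [13,19) fires=2 [14,20) fires=1 [15,21) fires=1
i=8 t=25 v=6: → [25,31),[24,30),[23,29),[22,28),[21,27),[20,26); WM=21
i=9 t=27 v=8: → [27,33),[26,32),[25,31),[24,30),[23,29),[22,28); WM=27; [16,22) fires=2 [17,23) fires=2 [18,24) fires=2 [19,25) fires=2 [20,26) fires=2 [21,27) fires=2
i=10 t=22 v=9: DROP (t<27-4); WM=27
i=11 t=20 v=9: DROP (t<27-4); WM=27
i=12 t=27 v=2: → [27,33),[26,32),[25,31),[24,30),[23,29),[22,28); WM=27
i=13 t=5 v=5: DROP (t<27-4); WM=27

7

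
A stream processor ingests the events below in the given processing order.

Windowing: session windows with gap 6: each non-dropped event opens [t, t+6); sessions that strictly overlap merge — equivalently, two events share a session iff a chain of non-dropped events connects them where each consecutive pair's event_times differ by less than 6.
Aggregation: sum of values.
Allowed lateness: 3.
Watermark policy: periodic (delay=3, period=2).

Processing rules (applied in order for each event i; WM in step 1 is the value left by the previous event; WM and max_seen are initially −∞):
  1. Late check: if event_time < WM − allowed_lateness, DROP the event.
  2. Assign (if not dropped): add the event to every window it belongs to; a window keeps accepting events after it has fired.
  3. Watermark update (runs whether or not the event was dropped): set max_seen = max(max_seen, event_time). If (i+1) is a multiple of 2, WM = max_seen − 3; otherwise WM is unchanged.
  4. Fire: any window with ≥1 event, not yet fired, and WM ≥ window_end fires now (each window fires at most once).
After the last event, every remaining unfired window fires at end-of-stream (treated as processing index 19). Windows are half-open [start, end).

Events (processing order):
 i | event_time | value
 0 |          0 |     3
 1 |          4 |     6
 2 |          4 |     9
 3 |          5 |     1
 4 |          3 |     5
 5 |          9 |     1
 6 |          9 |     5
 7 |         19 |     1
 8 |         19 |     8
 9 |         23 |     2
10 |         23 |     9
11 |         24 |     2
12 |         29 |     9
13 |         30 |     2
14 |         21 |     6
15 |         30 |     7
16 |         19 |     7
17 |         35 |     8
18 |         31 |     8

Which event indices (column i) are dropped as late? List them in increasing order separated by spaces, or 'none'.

i=0 t=0 v=3: → [0,6); WM=−∞
i=1 t=4 v=6: → [0,10); WM=1
i=2 t=4 v=9: → [0,10); WM=1
i=3 t=5 v=1: → [0,11); WM=2
i=4 t=3 v=5: → [0,11); WM=2
i=5 t=9 v=1: → [0,15); WM=6
i=6 t=9 v=5: → [0,15); WM=6
i=7 t=19 v=1: → [19,25); WM=16
i=8 t=19 v=8: → [19,25); WM=16
i=9 t=23 v=2: → [19,29); WM=20
i=10 t=23 v=9: → [19,29); WM=20
i=11 t=24 v=2: → [19,30); WM=21
i=12 t=29 v=9: → [19,35); WM=21
i=13 t=30 v=2: → [19,36); WM=27
i=14 t=21 v=6: DROP (t<27-3); WM=27
i=15 t=30 v=7: → [19,36); WM=27
i=16 t=19 v=7: DROP (t<27-3); WM=27
i=17 t=35 v=8: → [19,41); WM=32
i=18 t=31 v=8: → [19,41); WM=32

14 16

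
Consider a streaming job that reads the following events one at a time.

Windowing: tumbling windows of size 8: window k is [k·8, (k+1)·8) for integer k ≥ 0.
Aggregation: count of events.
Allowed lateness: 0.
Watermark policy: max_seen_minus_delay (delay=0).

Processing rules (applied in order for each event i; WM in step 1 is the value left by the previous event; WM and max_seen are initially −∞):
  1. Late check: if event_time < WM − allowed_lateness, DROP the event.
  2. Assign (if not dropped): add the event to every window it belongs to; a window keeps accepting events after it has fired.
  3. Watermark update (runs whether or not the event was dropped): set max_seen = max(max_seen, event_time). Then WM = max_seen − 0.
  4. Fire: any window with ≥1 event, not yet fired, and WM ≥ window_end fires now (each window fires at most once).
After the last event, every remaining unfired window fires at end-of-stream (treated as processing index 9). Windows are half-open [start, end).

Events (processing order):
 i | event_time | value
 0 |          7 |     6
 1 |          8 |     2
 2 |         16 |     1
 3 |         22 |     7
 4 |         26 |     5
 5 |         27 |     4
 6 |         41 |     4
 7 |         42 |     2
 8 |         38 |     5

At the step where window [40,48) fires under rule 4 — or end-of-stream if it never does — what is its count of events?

i=0 t=7 v=6: → [0,8); WM=7
i=1 t=8 v=2: → [8,16); WM=8; [0,8) fires=1
i=2 t=16 v=1: → [16,24); WM=16; [8,16) fires=1
i=3 t=22 v=7: → [16,24); WM=22
i=4 t=26 v=5: → [24,32); WM=26; [16,24) fires=2
i=5 t=27 v=4: → [24,32); WM=27
i=6 t=41 v=4: → [40,48); WM=41; [24,32) fires=2
i=7 t=42 v=2: → [40,48); WM=42
i=8 t=38 v=5: DROP (t<42-0); WM=42

2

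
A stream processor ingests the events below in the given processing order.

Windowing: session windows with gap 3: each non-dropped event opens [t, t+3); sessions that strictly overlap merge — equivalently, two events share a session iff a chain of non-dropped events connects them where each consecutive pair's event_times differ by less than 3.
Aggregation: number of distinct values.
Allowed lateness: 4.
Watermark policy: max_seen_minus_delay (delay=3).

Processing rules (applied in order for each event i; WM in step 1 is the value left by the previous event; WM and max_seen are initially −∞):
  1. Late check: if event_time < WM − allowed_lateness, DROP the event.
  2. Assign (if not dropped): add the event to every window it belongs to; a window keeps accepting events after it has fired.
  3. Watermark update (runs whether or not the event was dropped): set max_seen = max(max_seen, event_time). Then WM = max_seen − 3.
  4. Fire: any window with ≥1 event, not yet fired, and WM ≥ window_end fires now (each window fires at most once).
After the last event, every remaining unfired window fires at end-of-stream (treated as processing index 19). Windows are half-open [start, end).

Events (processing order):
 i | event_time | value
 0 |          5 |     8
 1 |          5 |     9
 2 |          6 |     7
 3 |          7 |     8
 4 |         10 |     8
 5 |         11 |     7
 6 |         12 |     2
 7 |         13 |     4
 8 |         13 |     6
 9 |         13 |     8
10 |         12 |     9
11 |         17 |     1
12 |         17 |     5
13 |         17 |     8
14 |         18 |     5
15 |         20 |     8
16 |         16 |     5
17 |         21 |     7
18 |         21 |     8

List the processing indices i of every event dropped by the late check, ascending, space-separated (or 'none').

i=0 t=5 v=8: → [5,8); WM=2
i=1 t=5 v=9: → [5,8); WM=2
i=2 t=6 v=7: → [5,9); WM=3
i=3 t=7 v=8: → [5,10); WM=4
i=4 t=10 v=8: → [10,13); WM=7
i=5 t=11 v=7: → [10,14); WM=8
i=6 t=12 v=2: → [10,15); WM=9
i=7 t=13 v=4: → [10,16); WM=10
i=8 t=13 v=6: → [10,16); WM=10
i=9 t=13 v=8: → [10,16); WM=10
i=10 t=12 v=9: → [10,16); WM=10
i=11 t=17 v=1: → [17,20); WM=14
i=12 t=17 v=5: → [17,20); WM=14
i=13 t=17 v=8: → [17,20); WM=14
i=14 t=18 v=5: → [17,21); WM=15
i=15 t=20 v=8: → [17,23); WM=17
i=16 t=16 v=5: → [16,23); WM=17
i=17 t=21 v=7: → [16,24); WM=18
i=18 t=21 v=8: → [16,24); WM=18

none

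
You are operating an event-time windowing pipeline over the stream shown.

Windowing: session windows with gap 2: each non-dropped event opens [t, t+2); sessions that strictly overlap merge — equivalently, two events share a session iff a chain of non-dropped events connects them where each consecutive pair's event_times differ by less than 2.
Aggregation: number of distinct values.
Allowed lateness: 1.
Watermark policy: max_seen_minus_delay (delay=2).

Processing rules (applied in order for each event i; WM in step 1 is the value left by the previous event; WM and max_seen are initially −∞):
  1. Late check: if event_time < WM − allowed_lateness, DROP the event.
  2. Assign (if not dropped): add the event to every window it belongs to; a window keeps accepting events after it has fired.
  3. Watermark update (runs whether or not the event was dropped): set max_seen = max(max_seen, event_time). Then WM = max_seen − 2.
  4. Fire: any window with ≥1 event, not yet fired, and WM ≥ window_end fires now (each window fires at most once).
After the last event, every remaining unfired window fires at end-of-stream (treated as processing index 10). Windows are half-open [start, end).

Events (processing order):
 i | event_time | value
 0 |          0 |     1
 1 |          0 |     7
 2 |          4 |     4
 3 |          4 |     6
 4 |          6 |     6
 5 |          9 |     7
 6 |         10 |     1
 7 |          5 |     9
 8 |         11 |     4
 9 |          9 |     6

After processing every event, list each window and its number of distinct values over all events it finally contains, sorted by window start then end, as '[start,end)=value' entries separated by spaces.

i=0 t=0 v=1: → [0,2); WM=-2
i=1 t=0 v=7: → [0,2); WM=-2
i=2 t=4 v=4: → [4,6); WM=2
i=3 t=4 v=6: → [4,6); WM=2
i=4 t=6 v=6: → [6,8); WM=4
i=5 t=9 v=7: → [9,11); WM=7
i=6 t=10 v=1: → [9,12); WM=8
i=7 t=5 v=9: DROP (t<8-1); WM=8
i=8 t=11 v=4: → [9,13); WM=9
i=9 t=9 v=6: → [9,13); WM=9

[0,2)=2 [4,6)=2 [6,8)=1 [9,13)=4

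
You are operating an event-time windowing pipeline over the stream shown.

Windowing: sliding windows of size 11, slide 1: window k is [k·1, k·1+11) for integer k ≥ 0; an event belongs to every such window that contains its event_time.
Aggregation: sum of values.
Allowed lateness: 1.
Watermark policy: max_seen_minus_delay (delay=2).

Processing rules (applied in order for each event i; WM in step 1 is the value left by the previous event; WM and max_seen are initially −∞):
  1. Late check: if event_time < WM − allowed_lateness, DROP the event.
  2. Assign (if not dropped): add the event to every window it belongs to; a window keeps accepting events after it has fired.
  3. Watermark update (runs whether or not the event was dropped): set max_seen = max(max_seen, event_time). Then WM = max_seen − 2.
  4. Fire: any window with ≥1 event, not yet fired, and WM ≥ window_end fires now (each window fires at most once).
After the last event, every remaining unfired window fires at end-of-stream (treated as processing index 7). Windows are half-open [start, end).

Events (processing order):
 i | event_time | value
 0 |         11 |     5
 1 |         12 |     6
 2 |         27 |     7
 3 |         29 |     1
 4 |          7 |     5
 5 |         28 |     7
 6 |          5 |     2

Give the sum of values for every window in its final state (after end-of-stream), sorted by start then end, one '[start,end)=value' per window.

i=0 t=11 v=5: → [11,22),[10,21),[9,20),[8,19),[7,18),[6,17),[5,16),[4,15),[3,14),[2,13),[1,12); WM=9
i=1 t=12 v=6: → [12,23),[11,22),[10,21),[9,20),[8,19),[7,18),[6,17),[5,16),[4,15),[3,14),[2,13); WM=10
i=2 t=27 v=7: → [27,38),[26,37),[25,36),[24,35),[23,34),[22,33),[21,32),[20,31),[19,30),[18,29),[17,28); WM=25; [1,12) fires=5 [2,13) fires=11 [3,14) fires=11 [4,15) fires=11 [5,16) fires=11 [6,17) fires=11 [7,18) fires=11 [8,19) fires=11 [9,20) fires=11 [10,21) fires=11 [11,22) fires=11 [12,23) fires=6
i=3 t=29 v=1: → [29,40),[28,39),[27,38),[26,37),[25,36),[24,35),[23,34),[22,33),[21,32),[20,31),[19,30); WM=27
i=4 t=7 v=5: DROP (t<27-1); WM=27
i=5 t=28 v=7: → [28,39),[27,38),[26,37),[25,36),[24,35),[23,34),[22,33),[21,32),[20,31),[19,30),[18,29); WM=27
i=6 t=5 v=2: DROP (t<27-1); WM=27

[1,12)=5 [2,13)=11 [3,14)=11 [4,15)=11 [5,16)=11 [6,17)=11 [7,18)=11 [8,19)=11 [9,20)=11 [10,21)=11 [11,22)=11 [12,23)=6 [17,28)=7 [18,29)=14 [19,30)=15 [20,31)=15 [21,32)=15 [22,33)=15 [23,34)=15 [24,35)=15 [25,36)=15 [26,37)=15 [27,38)=15 [28,39)=8 [29,40)=1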